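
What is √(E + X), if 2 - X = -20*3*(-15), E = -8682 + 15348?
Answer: 2*√1442 ≈ 75.947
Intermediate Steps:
E = 6666
X = -898 (X = 2 - (-20*3)*(-15) = 2 - (-60)*(-15) = 2 - 1*900 = 2 - 900 = -898)
√(E + X) = √(6666 - 898) = √5768 = 2*√1442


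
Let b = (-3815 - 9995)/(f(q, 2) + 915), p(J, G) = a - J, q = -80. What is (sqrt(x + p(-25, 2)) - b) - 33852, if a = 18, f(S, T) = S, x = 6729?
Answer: -5650522/167 + 2*sqrt(1693) ≈ -33753.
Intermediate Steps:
p(J, G) = 18 - J
b = -2762/167 (b = (-3815 - 9995)/(-80 + 915) = -13810/835 = -13810*1/835 = -2762/167 ≈ -16.539)
(sqrt(x + p(-25, 2)) - b) - 33852 = (sqrt(6729 + (18 - 1*(-25))) - 1*(-2762/167)) - 33852 = (sqrt(6729 + (18 + 25)) + 2762/167) - 33852 = (sqrt(6729 + 43) + 2762/167) - 33852 = (sqrt(6772) + 2762/167) - 33852 = (2*sqrt(1693) + 2762/167) - 33852 = (2762/167 + 2*sqrt(1693)) - 33852 = -5650522/167 + 2*sqrt(1693)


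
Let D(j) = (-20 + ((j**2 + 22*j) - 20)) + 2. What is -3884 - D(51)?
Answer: -7569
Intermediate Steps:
D(j) = -38 + j**2 + 22*j (D(j) = (-20 + (-20 + j**2 + 22*j)) + 2 = (-40 + j**2 + 22*j) + 2 = -38 + j**2 + 22*j)
-3884 - D(51) = -3884 - (-38 + 51**2 + 22*51) = -3884 - (-38 + 2601 + 1122) = -3884 - 1*3685 = -3884 - 3685 = -7569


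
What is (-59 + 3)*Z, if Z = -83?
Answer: 4648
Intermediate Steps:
(-59 + 3)*Z = (-59 + 3)*(-83) = -56*(-83) = 4648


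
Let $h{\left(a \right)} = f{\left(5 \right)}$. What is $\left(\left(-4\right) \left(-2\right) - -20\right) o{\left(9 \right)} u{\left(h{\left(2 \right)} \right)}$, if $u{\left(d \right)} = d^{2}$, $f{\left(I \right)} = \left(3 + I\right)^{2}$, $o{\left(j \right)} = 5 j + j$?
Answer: $6193152$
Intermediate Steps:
$o{\left(j \right)} = 6 j$
$h{\left(a \right)} = 64$ ($h{\left(a \right)} = \left(3 + 5\right)^{2} = 8^{2} = 64$)
$\left(\left(-4\right) \left(-2\right) - -20\right) o{\left(9 \right)} u{\left(h{\left(2 \right)} \right)} = \left(\left(-4\right) \left(-2\right) - -20\right) 6 \cdot 9 \cdot 64^{2} = \left(8 + 20\right) 54 \cdot 4096 = 28 \cdot 54 \cdot 4096 = 1512 \cdot 4096 = 6193152$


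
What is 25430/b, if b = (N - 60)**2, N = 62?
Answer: 12715/2 ≈ 6357.5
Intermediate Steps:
b = 4 (b = (62 - 60)**2 = 2**2 = 4)
25430/b = 25430/4 = 25430*(1/4) = 12715/2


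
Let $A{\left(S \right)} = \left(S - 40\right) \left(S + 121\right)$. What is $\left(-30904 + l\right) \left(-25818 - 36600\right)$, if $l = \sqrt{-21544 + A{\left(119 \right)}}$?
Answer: $1928965872 - 124836 i \sqrt{646} \approx 1.929 \cdot 10^{9} - 3.1729 \cdot 10^{6} i$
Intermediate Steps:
$A{\left(S \right)} = \left(-40 + S\right) \left(121 + S\right)$
$l = 2 i \sqrt{646}$ ($l = \sqrt{-21544 + \left(-4840 + 119^{2} + 81 \cdot 119\right)} = \sqrt{-21544 + \left(-4840 + 14161 + 9639\right)} = \sqrt{-21544 + 18960} = \sqrt{-2584} = 2 i \sqrt{646} \approx 50.833 i$)
$\left(-30904 + l\right) \left(-25818 - 36600\right) = \left(-30904 + 2 i \sqrt{646}\right) \left(-25818 - 36600\right) = \left(-30904 + 2 i \sqrt{646}\right) \left(-62418\right) = 1928965872 - 124836 i \sqrt{646}$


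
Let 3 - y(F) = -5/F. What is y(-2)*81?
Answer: 81/2 ≈ 40.500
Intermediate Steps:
y(F) = 3 + 5/F (y(F) = 3 - (-5)/F = 3 + 5/F)
y(-2)*81 = (3 + 5/(-2))*81 = (3 + 5*(-1/2))*81 = (3 - 5/2)*81 = (1/2)*81 = 81/2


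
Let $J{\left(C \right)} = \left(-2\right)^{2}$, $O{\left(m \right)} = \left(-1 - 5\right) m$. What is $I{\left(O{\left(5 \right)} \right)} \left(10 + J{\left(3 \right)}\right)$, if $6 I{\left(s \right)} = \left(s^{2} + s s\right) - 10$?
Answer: $\frac{12530}{3} \approx 4176.7$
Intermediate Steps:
$O{\left(m \right)} = - 6 m$
$J{\left(C \right)} = 4$
$I{\left(s \right)} = - \frac{5}{3} + \frac{s^{2}}{3}$ ($I{\left(s \right)} = \frac{\left(s^{2} + s s\right) - 10}{6} = \frac{\left(s^{2} + s^{2}\right) - 10}{6} = \frac{2 s^{2} - 10}{6} = \frac{-10 + 2 s^{2}}{6} = - \frac{5}{3} + \frac{s^{2}}{3}$)
$I{\left(O{\left(5 \right)} \right)} \left(10 + J{\left(3 \right)}\right) = \left(- \frac{5}{3} + \frac{\left(\left(-6\right) 5\right)^{2}}{3}\right) \left(10 + 4\right) = \left(- \frac{5}{3} + \frac{\left(-30\right)^{2}}{3}\right) 14 = \left(- \frac{5}{3} + \frac{1}{3} \cdot 900\right) 14 = \left(- \frac{5}{3} + 300\right) 14 = \frac{895}{3} \cdot 14 = \frac{12530}{3}$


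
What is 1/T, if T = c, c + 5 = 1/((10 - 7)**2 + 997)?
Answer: -1006/5029 ≈ -0.20004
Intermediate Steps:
c = -5029/1006 (c = -5 + 1/((10 - 7)**2 + 997) = -5 + 1/(3**2 + 997) = -5 + 1/(9 + 997) = -5 + 1/1006 = -5029/1006 ≈ -4.9990)
T = -5029/1006 ≈ -4.9990
1/T = 1/(-5029/1006) = -1006/5029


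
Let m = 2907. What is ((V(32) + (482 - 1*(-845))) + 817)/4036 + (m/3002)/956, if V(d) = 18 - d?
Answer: 80587437/152407432 ≈ 0.52876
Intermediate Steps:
((V(32) + (482 - 1*(-845))) + 817)/4036 + (m/3002)/956 = (((18 - 1*32) + (482 - 1*(-845))) + 817)/4036 + (2907/3002)/956 = (((18 - 32) + (482 + 845)) + 817)*(1/4036) + (2907*(1/3002))*(1/956) = ((-14 + 1327) + 817)*(1/4036) + (153/158)*(1/956) = (1313 + 817)*(1/4036) + 153/151048 = 2130*(1/4036) + 153/151048 = 1065/2018 + 153/151048 = 80587437/152407432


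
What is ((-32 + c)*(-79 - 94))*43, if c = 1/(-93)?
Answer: 22145903/93 ≈ 2.3813e+5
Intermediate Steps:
c = -1/93 ≈ -0.010753
((-32 + c)*(-79 - 94))*43 = ((-32 - 1/93)*(-79 - 94))*43 = -2977/93*(-173)*43 = (515021/93)*43 = 22145903/93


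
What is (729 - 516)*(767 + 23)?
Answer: 168270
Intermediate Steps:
(729 - 516)*(767 + 23) = 213*790 = 168270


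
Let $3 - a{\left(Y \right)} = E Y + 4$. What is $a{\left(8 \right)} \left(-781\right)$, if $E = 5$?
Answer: $32021$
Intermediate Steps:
$a{\left(Y \right)} = -1 - 5 Y$ ($a{\left(Y \right)} = 3 - \left(5 Y + 4\right) = 3 - \left(4 + 5 Y\right) = -1 - 5 Y$)
$a{\left(8 \right)} \left(-781\right) = \left(-1 - 40\right) \left(-781\right) = \left(-41\right) \left(-781\right) = 32021$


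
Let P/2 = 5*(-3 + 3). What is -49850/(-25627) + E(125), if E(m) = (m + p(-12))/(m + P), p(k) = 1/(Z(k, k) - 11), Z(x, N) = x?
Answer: 216970748/73677625 ≈ 2.9449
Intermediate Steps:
p(k) = 1/(-11 + k) (p(k) = 1/(k - 11) = 1/(-11 + k))
P = 0 (P = 2*(5*(-3 + 3)) = 2*(5*0) = 2*0 = 0)
E(m) = (-1/23 + m)/m (E(m) = (m + 1/(-11 - 12))/(m + 0) = (m + 1/(-23))/m = (m - 1/23)/m = (-1/23 + m)/m)
-49850/(-25627) + E(125) = -49850/(-25627) + (-1/23 + 125)/125 = -49850*(-1/25627) + (1/125)*(2874/23) = 49850/25627 + 2874/2875 = 216970748/73677625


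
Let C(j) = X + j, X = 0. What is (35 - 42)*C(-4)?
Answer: 28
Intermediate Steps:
C(j) = j (C(j) = 0 + j = j)
(35 - 42)*C(-4) = (35 - 42)*(-4) = -7*(-4) = 28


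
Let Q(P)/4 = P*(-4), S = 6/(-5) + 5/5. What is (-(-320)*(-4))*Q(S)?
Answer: -4096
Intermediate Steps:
S = -1/5 (S = 6*(-1/5) + 5*(1/5) = -6/5 + 1 = -1/5 ≈ -0.20000)
Q(P) = -16*P (Q(P) = 4*(P*(-4)) = 4*(-4*P) = -16*P)
(-(-320)*(-4))*Q(S) = (-(-320)*(-4))*(-16*(-1/5)) = -40*32*(16/5) = -1280*16/5 = -4096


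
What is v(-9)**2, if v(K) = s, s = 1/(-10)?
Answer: 1/100 ≈ 0.010000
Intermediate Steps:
s = -1/10 ≈ -0.10000
v(K) = -1/10
v(-9)**2 = (-1/10)**2 = 1/100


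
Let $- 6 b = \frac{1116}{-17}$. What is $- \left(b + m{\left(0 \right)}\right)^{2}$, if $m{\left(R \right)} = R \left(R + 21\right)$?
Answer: $- \frac{34596}{289} \approx -119.71$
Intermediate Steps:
$b = \frac{186}{17}$ ($b = - \frac{1116 \frac{1}{-17}}{6} = - \frac{1116 \left(- \frac{1}{17}\right)}{6} = \left(- \frac{1}{6}\right) \left(- \frac{1116}{17}\right) = \frac{186}{17} \approx 10.941$)
$m{\left(R \right)} = R \left(21 + R\right)$
$- \left(b + m{\left(0 \right)}\right)^{2} = - \left(\frac{186}{17} + 0 \left(21 + 0\right)\right)^{2} = - \left(\frac{186}{17} + 0 \cdot 21\right)^{2} = - \left(\frac{186}{17} + 0\right)^{2} = - \left(\frac{186}{17}\right)^{2} = \left(-1\right) \frac{34596}{289} = - \frac{34596}{289}$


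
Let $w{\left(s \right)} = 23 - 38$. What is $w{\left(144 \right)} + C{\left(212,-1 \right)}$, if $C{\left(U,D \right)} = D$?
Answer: $-16$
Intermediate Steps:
$w{\left(s \right)} = -15$
$w{\left(144 \right)} + C{\left(212,-1 \right)} = -15 - 1 = -16$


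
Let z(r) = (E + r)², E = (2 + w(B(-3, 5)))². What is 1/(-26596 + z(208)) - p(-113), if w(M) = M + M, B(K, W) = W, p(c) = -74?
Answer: 7200793/97308 ≈ 74.000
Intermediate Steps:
w(M) = 2*M
E = 144 (E = (2 + 2*5)² = (2 + 10)² = 12² = 144)
z(r) = (144 + r)²
1/(-26596 + z(208)) - p(-113) = 1/(-26596 + (144 + 208)²) - 1*(-74) = 1/(-26596 + 352²) + 74 = 1/(-26596 + 123904) + 74 = 1/97308 + 74 = 7200793/97308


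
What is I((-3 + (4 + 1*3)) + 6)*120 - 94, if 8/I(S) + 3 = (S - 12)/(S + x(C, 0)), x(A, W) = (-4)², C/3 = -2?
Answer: -406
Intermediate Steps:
C = -6 (C = 3*(-2) = -6)
x(A, W) = 16
I(S) = 8/(-3 + (-12 + S)/(16 + S)) (I(S) = 8/(-3 + (S - 12)/(S + 16)) = 8/(-3 + (-12 + S)/(16 + S)))
I((-3 + (4 + 1*3)) + 6)*120 - 94 = (4*(-16 - ((-3 + (4 + 1*3)) + 6))/(30 + ((-3 + (4 + 1*3)) + 6)))*120 - 94 = (4*(-16 - ((-3 + (4 + 3)) + 6))/(30 + ((-3 + (4 + 3)) + 6)))*120 - 94 = (4*(-16 - ((-3 + 7) + 6))/(30 + ((-3 + 7) + 6)))*120 - 94 = (4*(-16 - (4 + 6))/(30 + (4 + 6)))*120 - 94 = (4*(-16 - 1*10)/(30 + 10))*120 - 94 = (4*(-16 - 10)/40)*120 - 94 = (4*(1/40)*(-26))*120 - 94 = -13/5*120 - 94 = -312 - 94 = -406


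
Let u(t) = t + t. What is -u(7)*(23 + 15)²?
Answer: -20216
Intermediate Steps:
u(t) = 2*t
-u(7)*(23 + 15)² = -2*7*(23 + 15)² = -14*38² = -14*1444 = -1*20216 = -20216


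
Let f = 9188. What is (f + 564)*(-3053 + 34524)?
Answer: 306905192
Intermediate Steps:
(f + 564)*(-3053 + 34524) = (9188 + 564)*(-3053 + 34524) = 9752*31471 = 306905192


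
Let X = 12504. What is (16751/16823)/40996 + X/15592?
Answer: 1077995779303/1344177954892 ≈ 0.80197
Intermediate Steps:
(16751/16823)/40996 + X/15592 = (16751/16823)/40996 + 12504/15592 = (16751*(1/16823))*(1/40996) + 12504*(1/15592) = (16751/16823)*(1/40996) + 1563/1949 = 16751/689675708 + 1563/1949 = 1077995779303/1344177954892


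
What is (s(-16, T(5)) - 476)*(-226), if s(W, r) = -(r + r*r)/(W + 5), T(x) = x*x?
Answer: 1036436/11 ≈ 94222.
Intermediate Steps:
T(x) = x²
s(W, r) = -(r + r²)/(5 + W)
(s(-16, T(5)) - 476)*(-226) = (-1*5²*(1 + 5²)/(5 - 16) - 476)*(-226) = (-1*25*(1 + 25)/(-11) - 476)*(-226) = (-1*25*(-1/11)*26 - 476)*(-226) = (650/11 - 476)*(-226) = -4586/11*(-226) = 1036436/11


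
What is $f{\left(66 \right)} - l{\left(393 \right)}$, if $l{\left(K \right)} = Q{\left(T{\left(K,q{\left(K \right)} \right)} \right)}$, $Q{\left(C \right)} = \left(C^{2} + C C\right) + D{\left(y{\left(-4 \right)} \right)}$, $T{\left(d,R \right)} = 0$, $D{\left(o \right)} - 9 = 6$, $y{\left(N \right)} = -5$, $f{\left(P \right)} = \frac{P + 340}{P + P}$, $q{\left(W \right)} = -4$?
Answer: $- \frac{787}{66} \approx -11.924$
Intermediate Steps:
$f{\left(P \right)} = \frac{340 + P}{2 P}$
$D{\left(o \right)} = 15$ ($D{\left(o \right)} = 9 + 6 = 15$)
$Q{\left(C \right)} = 15 + 2 C^{2}$ ($Q{\left(C \right)} = \left(C^{2} + C C\right) + 15 = \left(C^{2} + C^{2}\right) + 15 = 2 C^{2} + 15 = 15 + 2 C^{2}$)
$l{\left(K \right)} = 15$ ($l{\left(K \right)} = 15 + 2 \cdot 0^{2} = 15 + 2 \cdot 0 = 15 + 0 = 15$)
$f{\left(66 \right)} - l{\left(393 \right)} = \frac{340 + 66}{2 \cdot 66} - 15 = \frac{1}{2} \cdot \frac{1}{66} \cdot 406 - 15 = \frac{203}{66} - 15 = - \frac{787}{66}$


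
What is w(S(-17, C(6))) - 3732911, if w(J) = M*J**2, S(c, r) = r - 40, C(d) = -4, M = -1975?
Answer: -7556511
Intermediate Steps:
S(c, r) = -40 + r
w(J) = -1975*J**2
w(S(-17, C(6))) - 3732911 = -1975*(-40 - 4)**2 - 3732911 = -1975*(-44)**2 - 3732911 = -1975*1936 - 3732911 = -3823600 - 3732911 = -7556511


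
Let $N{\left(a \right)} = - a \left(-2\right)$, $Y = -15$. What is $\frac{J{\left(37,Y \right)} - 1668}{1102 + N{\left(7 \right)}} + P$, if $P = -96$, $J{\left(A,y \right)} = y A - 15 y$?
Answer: $- \frac{6063}{62} \approx -97.79$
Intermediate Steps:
$N{\left(a \right)} = 2 a$ ($N{\left(a \right)} = - \left(-2\right) a = 2 a$)
$J{\left(A,y \right)} = - 15 y + A y$ ($J{\left(A,y \right)} = A y - 15 y = - 15 y + A y$)
$\frac{J{\left(37,Y \right)} - 1668}{1102 + N{\left(7 \right)}} + P = \frac{- 15 \left(-15 + 37\right) - 1668}{1102 + 2 \cdot 7} - 96 = \frac{\left(-15\right) 22 - 1668}{1102 + 14} - 96 = \frac{-330 - 1668}{1116} - 96 = \left(-1998\right) \frac{1}{1116} - 96 = - \frac{111}{62} - 96 = - \frac{6063}{62}$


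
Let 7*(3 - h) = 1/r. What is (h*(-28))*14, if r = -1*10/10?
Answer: -1232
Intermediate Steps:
r = -1 (r = -10*⅒ = -1)
h = 22/7 (h = 3 - ⅐/(-1) = 3 - ⅐*(-1) = 3 + ⅐ = 22/7 ≈ 3.1429)
(h*(-28))*14 = ((22/7)*(-28))*14 = -88*14 = -1232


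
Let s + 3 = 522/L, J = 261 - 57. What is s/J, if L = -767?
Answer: -941/52156 ≈ -0.018042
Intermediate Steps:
J = 204
s = -2823/767 (s = -3 + 522/(-767) = -3 + 522*(-1/767) = -3 - 522/767 = -2823/767 ≈ -3.6806)
s/J = -2823/767/204 = -2823/767*1/204 = -941/52156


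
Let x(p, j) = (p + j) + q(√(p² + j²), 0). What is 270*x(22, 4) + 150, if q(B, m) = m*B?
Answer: 7170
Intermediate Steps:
q(B, m) = B*m
x(p, j) = j + p (x(p, j) = (p + j) + √(p² + j²)*0 = (j + p) + √(j² + p²)*0 = (j + p) + 0 = j + p)
270*x(22, 4) + 150 = 270*(4 + 22) + 150 = 270*26 + 150 = 7020 + 150 = 7170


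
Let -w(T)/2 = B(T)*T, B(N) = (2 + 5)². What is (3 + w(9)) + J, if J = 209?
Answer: -670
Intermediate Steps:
B(N) = 49 (B(N) = 7² = 49)
w(T) = -98*T
(3 + w(9)) + J = (3 - 98*9) + 209 = (3 - 882) + 209 = -879 + 209 = -670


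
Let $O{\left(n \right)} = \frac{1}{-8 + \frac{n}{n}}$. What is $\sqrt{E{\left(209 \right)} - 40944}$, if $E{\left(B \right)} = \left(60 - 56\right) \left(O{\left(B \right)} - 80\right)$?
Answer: $\frac{2 i \sqrt{505491}}{7} \approx 203.14 i$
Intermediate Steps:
$O{\left(n \right)} = - \frac{1}{7}$ ($O{\left(n \right)} = \frac{1}{-8 + 1} = \frac{1}{-7} = - \frac{1}{7}$)
$E{\left(B \right)} = - \frac{2244}{7}$ ($E{\left(B \right)} = \left(60 - 56\right) \left(- \frac{1}{7} - 80\right) = 4 \left(- \frac{561}{7}\right) = - \frac{2244}{7}$)
$\sqrt{E{\left(209 \right)} - 40944} = \sqrt{- \frac{2244}{7} - 40944} = \sqrt{- \frac{288852}{7}} = \frac{2 i \sqrt{505491}}{7}$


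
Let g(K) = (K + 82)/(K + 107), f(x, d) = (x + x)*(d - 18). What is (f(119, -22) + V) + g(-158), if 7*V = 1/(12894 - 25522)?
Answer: -42911307875/4508196 ≈ -9518.5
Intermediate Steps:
f(x, d) = 2*x*(-18 + d) (f(x, d) = (2*x)*(-18 + d) = 2*x*(-18 + d))
V = -1/88396 (V = 1/(7*(12894 - 25522)) = (1/7)/(-12628) = (1/7)*(-1/12628) = -1/88396 ≈ -1.1313e-5)
g(K) = (82 + K)/(107 + K)
(f(119, -22) + V) + g(-158) = (2*119*(-18 - 22) - 1/88396) + (82 - 158)/(107 - 158) = (2*119*(-40) - 1/88396) - 76/(-51) = (-9520 - 1/88396) - 1/51*(-76) = -841529921/88396 + 76/51 = -42911307875/4508196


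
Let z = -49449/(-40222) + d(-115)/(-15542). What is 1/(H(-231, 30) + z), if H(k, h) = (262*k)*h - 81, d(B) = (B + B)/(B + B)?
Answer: -156282581/283768497783487 ≈ -5.5074e-7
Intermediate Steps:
d(B) = 1 (d(B) = (2*B)/((2*B)) = (2*B)*(1/(2*B)) = 1)
H(k, h) = -81 + 262*h*k (H(k, h) = 262*h*k - 81 = -81 + 262*h*k)
z = 192124034/156282581 (z = -49449/(-40222) + 1/(-15542) = -49449*(-1/40222) + 1*(-1/15542) = 49449/40222 - 1/15542 = 192124034/156282581 ≈ 1.2293)
1/(H(-231, 30) + z) = 1/((-81 + 262*30*(-231)) + 192124034/156282581) = 1/((-81 - 1815660) + 192124034/156282581) = 1/(-1815741 + 192124034/156282581) = 1/(-283768497783487/156282581) = -156282581/283768497783487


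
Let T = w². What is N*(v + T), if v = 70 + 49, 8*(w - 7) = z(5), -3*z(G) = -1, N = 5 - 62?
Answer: -1844995/192 ≈ -9609.3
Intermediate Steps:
N = -57
z(G) = ⅓ (z(G) = -⅓*(-1) = ⅓)
w = 169/24 (w = 7 + (⅛)*(⅓) = 7 + 1/24 = 169/24 ≈ 7.0417)
v = 119
T = 28561/576 (T = (169/24)² = 28561/576 ≈ 49.585)
N*(v + T) = -57*(119 + 28561/576) = -57*97105/576 = -1844995/192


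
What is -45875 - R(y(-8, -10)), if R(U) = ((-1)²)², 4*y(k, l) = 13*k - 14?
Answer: -45876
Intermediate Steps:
y(k, l) = -7/2 + 13*k/4 (y(k, l) = (13*k - 14)/4 = (-14 + 13*k)/4 = -7/2 + 13*k/4)
R(U) = 1 (R(U) = 1² = 1)
-45875 - R(y(-8, -10)) = -45875 - 1*1 = -45875 - 1 = -45876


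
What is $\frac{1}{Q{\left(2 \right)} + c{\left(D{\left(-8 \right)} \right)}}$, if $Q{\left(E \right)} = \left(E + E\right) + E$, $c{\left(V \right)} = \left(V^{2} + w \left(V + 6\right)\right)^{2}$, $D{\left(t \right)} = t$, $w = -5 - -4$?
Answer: $\frac{1}{4362} \approx 0.00022925$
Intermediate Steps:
$w = -1$ ($w = -5 + 4 = -1$)
$c{\left(V \right)} = \left(-6 + V^{2} - V\right)^{2}$ ($c{\left(V \right)} = \left(V^{2} - \left(V + 6\right)\right)^{2} = \left(V^{2} - \left(6 + V\right)\right)^{2} = \left(-6 + V^{2} - V\right)^{2}$)
$Q{\left(E \right)} = 3 E$ ($Q{\left(E \right)} = 2 E + E = 3 E$)
$\frac{1}{Q{\left(2 \right)} + c{\left(D{\left(-8 \right)} \right)}} = \frac{1}{3 \cdot 2 + \left(-6 + \left(-8\right)^{2} - -8\right)^{2}} = \frac{1}{6 + \left(-6 + 64 + 8\right)^{2}} = \frac{1}{6 + 66^{2}} = \frac{1}{6 + 4356} = \frac{1}{4362}$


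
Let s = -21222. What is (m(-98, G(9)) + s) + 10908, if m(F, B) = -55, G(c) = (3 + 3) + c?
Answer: -10369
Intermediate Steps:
G(c) = 6 + c
(m(-98, G(9)) + s) + 10908 = (-55 - 21222) + 10908 = -21277 + 10908 = -10369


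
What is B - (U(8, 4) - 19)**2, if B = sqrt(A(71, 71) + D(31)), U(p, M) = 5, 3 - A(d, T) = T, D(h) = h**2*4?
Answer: -196 + 8*sqrt(59) ≈ -134.55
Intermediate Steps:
D(h) = 4*h**2
A(d, T) = 3 - T
B = 8*sqrt(59) (B = sqrt((3 - 1*71) + 4*31**2) = sqrt((3 - 71) + 4*961) = sqrt(-68 + 3844) = sqrt(3776) = 8*sqrt(59) ≈ 61.449)
B - (U(8, 4) - 19)**2 = 8*sqrt(59) - (5 - 19)**2 = 8*sqrt(59) - 1*(-14)**2 = 8*sqrt(59) - 1*196 = 8*sqrt(59) - 196 = -196 + 8*sqrt(59)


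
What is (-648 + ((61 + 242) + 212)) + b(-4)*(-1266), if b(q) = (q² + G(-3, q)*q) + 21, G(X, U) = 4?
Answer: -26719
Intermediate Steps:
b(q) = 21 + q² + 4*q (b(q) = (q² + 4*q) + 21 = 21 + q² + 4*q)
(-648 + ((61 + 242) + 212)) + b(-4)*(-1266) = (-648 + ((61 + 242) + 212)) + (21 + (-4)² + 4*(-4))*(-1266) = (-648 + (303 + 212)) + (21 + 16 - 16)*(-1266) = (-648 + 515) + 21*(-1266) = -133 - 26586 = -26719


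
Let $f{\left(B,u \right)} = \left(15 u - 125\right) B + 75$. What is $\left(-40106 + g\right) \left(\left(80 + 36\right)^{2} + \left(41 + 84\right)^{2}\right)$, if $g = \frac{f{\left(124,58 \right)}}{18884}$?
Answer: $- \frac{22022147030169}{18884} \approx -1.1662 \cdot 10^{9}$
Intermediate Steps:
$f{\left(B,u \right)} = 75 + B \left(-125 + 15 u\right)$ ($f{\left(B,u \right)} = \left(-125 + 15 u\right) B + 75 = B \left(-125 + 15 u\right) + 75 = 75 + B \left(-125 + 15 u\right)$)
$g = \frac{92455}{18884}$ ($g = \frac{75 - 15500 + 15 \cdot 124 \cdot 58}{18884} = \left(75 - 15500 + 107880\right) \frac{1}{18884} = 92455 \cdot \frac{1}{18884} = \frac{92455}{18884} \approx 4.8959$)
$\left(-40106 + g\right) \left(\left(80 + 36\right)^{2} + \left(41 + 84\right)^{2}\right) = \left(-40106 + \frac{92455}{18884}\right) \left(\left(80 + 36\right)^{2} + \left(41 + 84\right)^{2}\right) = - \frac{757269249 \left(116^{2} + 125^{2}\right)}{18884} = - \frac{757269249 \left(13456 + 15625\right)}{18884} = \left(- \frac{757269249}{18884}\right) 29081 = - \frac{22022147030169}{18884}$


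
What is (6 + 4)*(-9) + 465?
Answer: 375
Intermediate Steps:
(6 + 4)*(-9) + 465 = 10*(-9) + 465 = -90 + 465 = 375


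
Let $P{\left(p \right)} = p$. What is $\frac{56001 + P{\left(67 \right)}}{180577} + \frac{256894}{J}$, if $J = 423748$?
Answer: $\frac{35073925351}{38259571298} \approx 0.91674$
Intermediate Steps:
$\frac{56001 + P{\left(67 \right)}}{180577} + \frac{256894}{J} = \frac{56001 + 67}{180577} + \frac{256894}{423748} = 56068 \cdot \frac{1}{180577} + 256894 \cdot \frac{1}{423748} = \frac{56068}{180577} + \frac{128447}{211874} = \frac{35073925351}{38259571298}$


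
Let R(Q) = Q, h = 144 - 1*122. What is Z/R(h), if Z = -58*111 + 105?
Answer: -6333/22 ≈ -287.86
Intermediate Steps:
h = 22 (h = 144 - 122 = 22)
Z = -6333 (Z = -6438 + 105 = -6333)
Z/R(h) = -6333/22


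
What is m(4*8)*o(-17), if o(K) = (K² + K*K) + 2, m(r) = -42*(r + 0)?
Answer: -779520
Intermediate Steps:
m(r) = -42*r
o(K) = 2 + 2*K² (o(K) = (K² + K²) + 2 = 2*K² + 2 = 2 + 2*K²)
m(4*8)*o(-17) = (-168*8)*(2 + 2*(-17)²) = (-42*32)*(2 + 2*289) = -1344*(2 + 578) = -1344*580 = -779520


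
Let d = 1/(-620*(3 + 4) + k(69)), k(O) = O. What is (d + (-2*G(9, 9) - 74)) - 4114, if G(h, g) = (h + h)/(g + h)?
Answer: -17895491/4271 ≈ -4190.0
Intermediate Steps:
G(h, g) = 2*h/(g + h) (G(h, g) = (2*h)/(g + h) = 2*h/(g + h))
d = -1/4271 (d = 1/(-620*(3 + 4) + 69) = 1/(-620*7 + 69) = 1/(-4340 + 69) = 1/(-4271) = -1/4271 ≈ -0.00023414)
(d + (-2*G(9, 9) - 74)) - 4114 = (-1/4271 + (-4*9/(9 + 9) - 74)) - 4114 = (-1/4271 + (-4*9/18 - 74)) - 4114 = (-1/4271 + (-2*1 - 74)) - 4114 = (-1/4271 + (-2 - 74)) - 4114 = (-1/4271 - 76) - 4114 = -324597/4271 - 4114 = -17895491/4271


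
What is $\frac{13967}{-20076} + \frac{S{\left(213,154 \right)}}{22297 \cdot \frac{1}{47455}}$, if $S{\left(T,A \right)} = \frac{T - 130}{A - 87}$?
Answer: $\frac{58209358807}{29991516324} \approx 1.9409$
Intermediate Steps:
$S{\left(T,A \right)} = \frac{-130 + T}{-87 + A}$
$\frac{13967}{-20076} + \frac{S{\left(213,154 \right)}}{22297 \cdot \frac{1}{47455}} = \frac{13967}{-20076} + \frac{\frac{1}{-87 + 154} \left(-130 + 213\right)}{22297 \cdot \frac{1}{47455}} = 13967 \left(- \frac{1}{20076}\right) + \frac{\frac{1}{67} \cdot 83}{22297 \cdot \frac{1}{47455}} = - \frac{13967}{20076} + \frac{\frac{1}{67} \cdot 83}{\frac{22297}{47455}} = - \frac{13967}{20076} + \frac{83}{67} \cdot \frac{47455}{22297} = - \frac{13967}{20076} + \frac{3938765}{1493899} = \frac{58209358807}{29991516324}$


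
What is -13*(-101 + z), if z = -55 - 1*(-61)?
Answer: 1235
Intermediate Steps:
z = 6 (z = -55 + 61 = 6)
-13*(-101 + z) = -13*(-101 + 6) = -13*(-95) = 1235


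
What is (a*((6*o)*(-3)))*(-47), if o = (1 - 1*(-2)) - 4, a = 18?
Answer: -15228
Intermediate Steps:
o = -1 (o = (1 + 2) - 4 = 3 - 4 = -1)
(a*((6*o)*(-3)))*(-47) = (18*((6*(-1))*(-3)))*(-47) = (18*(-6*(-3)))*(-47) = (18*18)*(-47) = 324*(-47) = -15228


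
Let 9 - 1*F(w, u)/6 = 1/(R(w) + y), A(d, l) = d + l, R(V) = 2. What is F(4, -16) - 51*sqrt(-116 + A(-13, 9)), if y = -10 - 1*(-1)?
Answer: 384/7 - 102*I*sqrt(30) ≈ 54.857 - 558.68*I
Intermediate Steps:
y = -9 (y = -10 + 1 = -9)
F(w, u) = 384/7 (F(w, u) = 54 - 6/(2 - 9) = 54 - 6/(-7) = 54 - 6*(-1/7) = 54 + 6/7 = 384/7)
F(4, -16) - 51*sqrt(-116 + A(-13, 9)) = 384/7 - 51*sqrt(-116 + (-13 + 9)) = 384/7 - 51*sqrt(-116 - 4) = 384/7 - 102*I*sqrt(30)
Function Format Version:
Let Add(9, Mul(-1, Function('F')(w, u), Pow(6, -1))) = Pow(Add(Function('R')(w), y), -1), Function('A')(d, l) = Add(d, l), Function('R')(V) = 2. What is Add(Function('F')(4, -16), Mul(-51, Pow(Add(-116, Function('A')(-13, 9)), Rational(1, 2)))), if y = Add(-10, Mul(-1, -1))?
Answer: Add(Rational(384, 7), Mul(-102, I, Pow(30, Rational(1, 2)))) ≈ Add(54.857, Mul(-558.68, I))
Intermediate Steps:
y = -9 (y = Add(-10, 1) = -9)
Function('F')(w, u) = Rational(384, 7) (Function('F')(w, u) = Add(54, Mul(-6, Pow(Add(2, -9), -1))) = Add(54, Mul(-6, Pow(-7, -1))) = Add(54, Mul(-6, Rational(-1, 7))) = Add(54, Rational(6, 7)) = Rational(384, 7))
Add(Function('F')(4, -16), Mul(-51, Pow(Add(-116, Function('A')(-13, 9)), Rational(1, 2)))) = Add(Rational(384, 7), Mul(-51, Pow(Add(-116, Add(-13, 9)), Rational(1, 2)))) = Add(Rational(384, 7), Mul(-51, Pow(Add(-116, -4), Rational(1, 2)))) = Add(Rational(384, 7), Mul(-51, Pow(-120, Rational(1, 2)))) = Add(Rational(384, 7), Mul(-51, Mul(2, I, Pow(30, Rational(1, 2))))) = Add(Rational(384, 7), Mul(-102, I, Pow(30, Rational(1, 2))))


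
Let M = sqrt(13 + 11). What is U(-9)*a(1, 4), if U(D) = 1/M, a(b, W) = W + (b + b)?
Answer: sqrt(6)/2 ≈ 1.2247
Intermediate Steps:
a(b, W) = W + 2*b
M = 2*sqrt(6) (M = sqrt(24) = 2*sqrt(6) ≈ 4.8990)
U(D) = sqrt(6)/12 (U(D) = 1/(2*sqrt(6)) = sqrt(6)/12)
U(-9)*a(1, 4) = (sqrt(6)/12)*(4 + 2*1) = (sqrt(6)/12)*(4 + 2) = (sqrt(6)/12)*6 = sqrt(6)/2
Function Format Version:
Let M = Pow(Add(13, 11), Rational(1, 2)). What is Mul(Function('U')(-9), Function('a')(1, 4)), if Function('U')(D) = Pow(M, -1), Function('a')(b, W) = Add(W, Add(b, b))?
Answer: Mul(Rational(1, 2), Pow(6, Rational(1, 2))) ≈ 1.2247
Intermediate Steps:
Function('a')(b, W) = Add(W, Mul(2, b))
M = Mul(2, Pow(6, Rational(1, 2))) (M = Pow(24, Rational(1, 2)) = Mul(2, Pow(6, Rational(1, 2))) ≈ 4.8990)
Function('U')(D) = Mul(Rational(1, 12), Pow(6, Rational(1, 2))) (Function('U')(D) = Pow(Mul(2, Pow(6, Rational(1, 2))), -1) = Mul(Rational(1, 12), Pow(6, Rational(1, 2))))
Mul(Function('U')(-9), Function('a')(1, 4)) = Mul(Mul(Rational(1, 12), Pow(6, Rational(1, 2))), Add(4, Mul(2, 1))) = Mul(Mul(Rational(1, 12), Pow(6, Rational(1, 2))), Add(4, 2)) = Mul(Mul(Rational(1, 12), Pow(6, Rational(1, 2))), 6) = Mul(Rational(1, 2), Pow(6, Rational(1, 2)))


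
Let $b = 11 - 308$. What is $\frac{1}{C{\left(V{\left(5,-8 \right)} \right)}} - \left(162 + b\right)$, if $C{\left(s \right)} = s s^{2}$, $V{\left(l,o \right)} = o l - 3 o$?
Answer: $\frac{552959}{4096} \approx 135.0$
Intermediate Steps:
$V{\left(l,o \right)} = - 3 o + l o$ ($V{\left(l,o \right)} = l o - 3 o = - 3 o + l o$)
$C{\left(s \right)} = s^{3}$
$b = -297$ ($b = 11 - 308 = -297$)
$\frac{1}{C{\left(V{\left(5,-8 \right)} \right)}} - \left(162 + b\right) = \frac{1}{\left(- 8 \left(-3 + 5\right)\right)^{3}} - -135 = \frac{1}{\left(\left(-8\right) 2\right)^{3}} + \left(-162 + 297\right) = \frac{1}{\left(-16\right)^{3}} + 135 = \frac{1}{-4096} + 135 = - \frac{1}{4096} + 135 = \frac{552959}{4096}$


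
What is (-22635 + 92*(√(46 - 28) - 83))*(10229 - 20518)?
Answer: 311458319 - 2839764*√2 ≈ 3.0744e+8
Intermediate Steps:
(-22635 + 92*(√(46 - 28) - 83))*(10229 - 20518) = (-22635 + 92*(√18 - 83))*(-10289) = (-22635 + 92*(3*√2 - 83))*(-10289) = (-22635 + 92*(-83 + 3*√2))*(-10289) = (-22635 + (-7636 + 276*√2))*(-10289) = (-30271 + 276*√2)*(-10289) = 311458319 - 2839764*√2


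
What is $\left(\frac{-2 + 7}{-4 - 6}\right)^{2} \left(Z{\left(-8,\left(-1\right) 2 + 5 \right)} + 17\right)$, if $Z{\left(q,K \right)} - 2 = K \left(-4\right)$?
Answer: $\frac{7}{4} \approx 1.75$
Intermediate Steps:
$Z{\left(q,K \right)} = 2 - 4 K$ ($Z{\left(q,K \right)} = 2 + K \left(-4\right) = 2 - 4 K$)
$\left(\frac{-2 + 7}{-4 - 6}\right)^{2} \left(Z{\left(-8,\left(-1\right) 2 + 5 \right)} + 17\right) = \left(\frac{-2 + 7}{-4 - 6}\right)^{2} \left(\left(2 - 4 \left(\left(-1\right) 2 + 5\right)\right) + 17\right) = \left(\frac{5}{-10}\right)^{2} \left(\left(2 - 4 \left(-2 + 5\right)\right) + 17\right) = \left(5 \left(- \frac{1}{10}\right)\right)^{2} \left(\left(2 - 12\right) + 17\right) = \left(- \frac{1}{2}\right)^{2} \left(\left(2 - 12\right) + 17\right) = \frac{-10 + 17}{4} = \frac{1}{4} \cdot 7 = \frac{7}{4}$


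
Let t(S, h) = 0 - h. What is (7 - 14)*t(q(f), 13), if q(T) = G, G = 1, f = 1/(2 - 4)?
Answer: 91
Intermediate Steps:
f = -½ (f = 1/(-2) = -½ ≈ -0.50000)
q(T) = 1
t(S, h) = -h
(7 - 14)*t(q(f), 13) = (7 - 14)*(-1*13) = -7*(-13) = 91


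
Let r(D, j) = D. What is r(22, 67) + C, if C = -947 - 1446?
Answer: -2371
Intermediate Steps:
C = -2393
r(22, 67) + C = 22 - 2393 = -2371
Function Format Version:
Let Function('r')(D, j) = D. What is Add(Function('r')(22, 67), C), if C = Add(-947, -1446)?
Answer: -2371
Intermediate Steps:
C = -2393
Add(Function('r')(22, 67), C) = Add(22, -2393) = -2371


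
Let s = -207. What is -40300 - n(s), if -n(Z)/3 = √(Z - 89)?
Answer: -40300 + 6*I*√74 ≈ -40300.0 + 51.614*I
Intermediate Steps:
n(Z) = -3*√(-89 + Z) (n(Z) = -3*√(Z - 89) = -3*√(-89 + Z))
-40300 - n(s) = -40300 - (-3)*√(-89 - 207) = -40300 - (-3)*√(-296) = -40300 - (-3)*2*I*√74 = -40300 - (-6)*I*√74 = -40300 + 6*I*√74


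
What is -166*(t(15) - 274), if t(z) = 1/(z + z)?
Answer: 682177/15 ≈ 45478.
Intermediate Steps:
t(z) = 1/(2*z)
-166*(t(15) - 274) = -166*((½)/15 - 274) = -166*((½)*(1/15) - 274) = -166*(1/30 - 274) = -166*(-8219/30) = 682177/15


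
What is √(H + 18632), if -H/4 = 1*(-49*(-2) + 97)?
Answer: 2*√4463 ≈ 133.61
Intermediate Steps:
H = -780 (H = -4*(-49*(-2) + 97) = -4*(98 + 97) = -4*195 = -780)
√(H + 18632) = √(-780 + 18632) = √17852 = 2*√4463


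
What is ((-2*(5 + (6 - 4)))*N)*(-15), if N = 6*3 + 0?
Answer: 3780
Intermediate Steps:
N = 18 (N = 18 + 0 = 18)
((-2*(5 + (6 - 4)))*N)*(-15) = (-2*(5 + (6 - 4))*18)*(-15) = (-2*(5 + 2)*18)*(-15) = (-2*7*18)*(-15) = -14*18*(-15) = -252*(-15) = 3780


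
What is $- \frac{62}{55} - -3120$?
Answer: $\frac{171538}{55} \approx 3118.9$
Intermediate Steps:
$- \frac{62}{55} - -3120 = \left(-62\right) \frac{1}{55} + 3120 = - \frac{62}{55} + 3120 = \frac{171538}{55}$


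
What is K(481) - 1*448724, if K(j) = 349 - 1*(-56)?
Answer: -448319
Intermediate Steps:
K(j) = 405 (K(j) = 349 + 56 = 405)
K(481) - 1*448724 = 405 - 1*448724 = 405 - 448724 = -448319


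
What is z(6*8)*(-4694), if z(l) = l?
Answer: -225312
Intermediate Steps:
z(6*8)*(-4694) = (6*8)*(-4694) = 48*(-4694) = -225312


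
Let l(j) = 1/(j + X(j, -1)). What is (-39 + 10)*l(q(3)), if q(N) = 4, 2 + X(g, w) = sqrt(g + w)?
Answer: -58 + 29*sqrt(3) ≈ -7.7705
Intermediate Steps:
X(g, w) = -2 + sqrt(g + w)
l(j) = 1/(-2 + j + sqrt(-1 + j)) (l(j) = 1/(j + (-2 + sqrt(j - 1))) = 1/(j + (-2 + sqrt(-1 + j))) = 1/(-2 + j + sqrt(-1 + j)))
(-39 + 10)*l(q(3)) = (-39 + 10)/(-2 + 4 + sqrt(-1 + 4)) = -29/(-2 + 4 + sqrt(3)) = -29/(2 + sqrt(3))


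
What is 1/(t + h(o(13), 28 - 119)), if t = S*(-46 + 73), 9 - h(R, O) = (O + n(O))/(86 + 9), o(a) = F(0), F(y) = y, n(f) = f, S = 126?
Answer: 95/324227 ≈ 0.00029300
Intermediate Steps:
o(a) = 0
h(R, O) = 9 - 2*O/95 (h(R, O) = 9 - (O + O)/(86 + 9) = 9 - 2*O/95)
t = 3402 (t = 126*(-46 + 73) = 126*27 = 3402)
1/(t + h(o(13), 28 - 119)) = 1/(3402 + (9 - 2*(28 - 119)/95)) = 1/(3402 + (9 - 2/95*(-91))) = 1/(3402 + (9 + 182/95)) = 1/(3402 + 1037/95) = 1/(324227/95) = 95/324227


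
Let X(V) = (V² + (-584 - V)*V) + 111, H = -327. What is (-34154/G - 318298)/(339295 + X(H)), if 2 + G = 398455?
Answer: -63413413574/105664555711 ≈ -0.60014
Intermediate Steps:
G = 398453 (G = -2 + 398455 = 398453)
X(V) = 111 + V² + V*(-584 - V) (X(V) = (V² + V*(-584 - V)) + 111 = 111 + V² + V*(-584 - V))
(-34154/G - 318298)/(339295 + X(H)) = (-34154/398453 - 318298)/(339295 + (111 - 584*(-327))) = (-34154*1/398453 - 318298)/(339295 + (111 + 190968)) = (-34154/398453 - 318298)/(339295 + 191079) = -126826827148/398453/530374 = -126826827148/398453*1/530374 = -63413413574/105664555711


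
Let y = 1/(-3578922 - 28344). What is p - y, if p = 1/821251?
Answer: 4428517/2962470809766 ≈ 1.4949e-6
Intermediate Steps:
y = -1/3607266 (y = 1/(-3607266) = -1/3607266 ≈ -2.7722e-7)
p = 1/821251 ≈ 1.2177e-6
p - y = 1/821251 - 1*(-1/3607266) = 1/821251 + 1/3607266 = 4428517/2962470809766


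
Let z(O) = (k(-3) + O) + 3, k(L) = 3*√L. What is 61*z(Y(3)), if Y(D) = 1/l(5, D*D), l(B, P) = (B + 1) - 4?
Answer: 427/2 + 183*I*√3 ≈ 213.5 + 316.97*I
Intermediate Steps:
l(B, P) = -3 + B (l(B, P) = (1 + B) - 4 = -3 + B)
Y(D) = ½ (Y(D) = 1/(-3 + 5) = 1/2 = ½)
z(O) = 3 + O + 3*I*√3 (z(O) = (3*√(-3) + O) + 3 = (3*(I*√3) + O) + 3 = (3*I*√3 + O) + 3 = (O + 3*I*√3) + 3 = 3 + O + 3*I*√3)
61*z(Y(3)) = 61*(3 + ½ + 3*I*√3) = 61*(7/2 + 3*I*√3) = 427/2 + 183*I*√3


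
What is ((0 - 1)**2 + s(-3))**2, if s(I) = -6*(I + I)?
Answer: 1369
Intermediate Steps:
s(I) = -12*I
((0 - 1)**2 + s(-3))**2 = ((0 - 1)**2 - 12*(-3))**2 = ((-1)**2 + 36)**2 = (1 + 36)**2 = 37**2 = 1369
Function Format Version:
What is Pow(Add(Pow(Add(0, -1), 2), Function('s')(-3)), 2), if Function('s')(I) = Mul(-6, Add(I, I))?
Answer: 1369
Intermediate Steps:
Function('s')(I) = Mul(-12, I) (Function('s')(I) = Mul(-6, Mul(2, I)) = Mul(-12, I))
Pow(Add(Pow(Add(0, -1), 2), Function('s')(-3)), 2) = Pow(Add(Pow(Add(0, -1), 2), Mul(-12, -3)), 2) = Pow(Add(Pow(-1, 2), 36), 2) = Pow(Add(1, 36), 2) = Pow(37, 2) = 1369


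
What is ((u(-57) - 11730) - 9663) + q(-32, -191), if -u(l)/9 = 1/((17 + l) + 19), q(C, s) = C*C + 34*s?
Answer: -188038/7 ≈ -26863.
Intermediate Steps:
q(C, s) = C**2 + 34*s
u(l) = -9/(36 + l) (u(l) = -9/((17 + l) + 19) = -9/(36 + l))
((u(-57) - 11730) - 9663) + q(-32, -191) = ((-9/(36 - 57) - 11730) - 9663) + ((-32)**2 + 34*(-191)) = ((-9/(-21) - 11730) - 9663) + (1024 - 6494) = ((-9*(-1/21) - 11730) - 9663) - 5470 = ((3/7 - 11730) - 9663) - 5470 = (-82107/7 - 9663) - 5470 = -149748/7 - 5470 = -188038/7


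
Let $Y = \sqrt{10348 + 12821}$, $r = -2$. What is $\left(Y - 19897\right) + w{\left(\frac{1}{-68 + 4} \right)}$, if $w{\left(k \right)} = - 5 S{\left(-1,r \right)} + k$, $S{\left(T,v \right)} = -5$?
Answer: $- \frac{1271809}{64} + \sqrt{23169} \approx -19720.0$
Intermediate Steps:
$Y = \sqrt{23169} \approx 152.21$
$w{\left(k \right)} = 25 + k$ ($w{\left(k \right)} = \left(-5\right) \left(-5\right) + k = 25 + k$)
$\left(Y - 19897\right) + w{\left(\frac{1}{-68 + 4} \right)} = \left(\sqrt{23169} - 19897\right) + \left(25 + \frac{1}{-68 + 4}\right) = \left(-19897 + \sqrt{23169}\right) + \left(25 + \frac{1}{-64}\right) = \left(-19897 + \sqrt{23169}\right) + \left(25 - \frac{1}{64}\right) = \left(-19897 + \sqrt{23169}\right) + \frac{1599}{64} = - \frac{1271809}{64} + \sqrt{23169}$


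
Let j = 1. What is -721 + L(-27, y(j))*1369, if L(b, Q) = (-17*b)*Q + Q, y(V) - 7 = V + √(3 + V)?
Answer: 6296679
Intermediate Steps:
y(V) = 7 + V + √(3 + V) (y(V) = 7 + (V + √(3 + V)) = 7 + V + √(3 + V))
L(b, Q) = Q - 17*Q*b (L(b, Q) = -17*Q*b + Q = Q - 17*Q*b)
-721 + L(-27, y(j))*1369 = -721 + ((7 + 1 + √(3 + 1))*(1 - 17*(-27)))*1369 = -721 + ((7 + 1 + √4)*(1 + 459))*1369 = -721 + ((7 + 1 + 2)*460)*1369 = -721 + (10*460)*1369 = -721 + 4600*1369 = -721 + 6297400 = 6296679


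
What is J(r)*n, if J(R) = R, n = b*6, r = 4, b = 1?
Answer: 24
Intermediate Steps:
n = 6 (n = 1*6 = 6)
J(r)*n = 4*6 = 24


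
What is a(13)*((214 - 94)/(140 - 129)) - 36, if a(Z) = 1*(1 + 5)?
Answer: 324/11 ≈ 29.455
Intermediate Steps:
a(Z) = 6 (a(Z) = 1*6 = 6)
a(13)*((214 - 94)/(140 - 129)) - 36 = 6*((214 - 94)/(140 - 129)) - 36 = 6*(120/11) - 36 = 720/11 - 36 = 324/11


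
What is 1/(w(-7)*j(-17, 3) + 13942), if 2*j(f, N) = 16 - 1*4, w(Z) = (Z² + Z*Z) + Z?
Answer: 1/14488 ≈ 6.9023e-5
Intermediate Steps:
w(Z) = Z + 2*Z² (w(Z) = (Z² + Z²) + Z = 2*Z² + Z = Z + 2*Z²)
j(f, N) = 6 (j(f, N) = (16 - 1*4)/2 = (16 - 4)/2 = (½)*12 = 6)
1/(w(-7)*j(-17, 3) + 13942) = 1/(-7*(1 + 2*(-7))*6 + 13942) = 1/(-7*(1 - 14)*6 + 13942) = 1/(-7*(-13)*6 + 13942) = 1/(91*6 + 13942) = 1/(546 + 13942) = 1/14488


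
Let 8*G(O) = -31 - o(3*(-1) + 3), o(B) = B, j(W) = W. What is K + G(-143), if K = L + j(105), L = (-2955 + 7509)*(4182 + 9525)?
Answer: 499374233/8 ≈ 6.2422e+7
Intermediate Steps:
L = 62421678 (L = 4554*13707 = 62421678)
G(O) = -31/8 (G(O) = (-31 - (3*(-1) + 3))/8 = (-31 - (-3 + 3))/8 = (-31 - 1*0)/8 = (-31 + 0)/8 = (⅛)*(-31) = -31/8)
K = 62421783 (K = 62421678 + 105 = 62421783)
K + G(-143) = 62421783 - 31/8 = 499374233/8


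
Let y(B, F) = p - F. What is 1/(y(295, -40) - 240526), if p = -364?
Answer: -1/240850 ≈ -4.1520e-6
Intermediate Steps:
y(B, F) = -364 - F
1/(y(295, -40) - 240526) = 1/((-364 - 1*(-40)) - 240526) = 1/((-364 + 40) - 240526) = 1/(-324 - 240526) = 1/(-240850) = -1/240850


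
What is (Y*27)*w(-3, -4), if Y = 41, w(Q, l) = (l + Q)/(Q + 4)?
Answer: -7749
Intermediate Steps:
w(Q, l) = (Q + l)/(4 + Q)
(Y*27)*w(-3, -4) = (41*27)*((-3 - 4)/(4 - 3)) = 1107*(-7/1) = 1107*(1*(-7)) = 1107*(-7) = -7749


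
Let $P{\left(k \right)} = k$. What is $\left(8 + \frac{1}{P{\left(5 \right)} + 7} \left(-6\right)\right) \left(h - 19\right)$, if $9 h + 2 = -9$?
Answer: $- \frac{455}{3} \approx -151.67$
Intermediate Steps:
$h = - \frac{11}{9}$ ($h = - \frac{2}{9} + \frac{1}{9} \left(-9\right) = - \frac{2}{9} - 1 = - \frac{11}{9} \approx -1.2222$)
$\left(8 + \frac{1}{P{\left(5 \right)} + 7} \left(-6\right)\right) \left(h - 19\right) = \left(8 + \frac{1}{5 + 7} \left(-6\right)\right) \left(- \frac{11}{9} - 19\right) = \left(8 + \frac{1}{12} \left(-6\right)\right) \left(- \frac{182}{9}\right) = \left(8 - \frac{1}{2}\right) \left(- \frac{182}{9}\right) = \frac{15}{2} \left(- \frac{182}{9}\right) = - \frac{455}{3}$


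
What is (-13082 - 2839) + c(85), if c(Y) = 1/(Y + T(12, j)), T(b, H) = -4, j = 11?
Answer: -1289600/81 ≈ -15921.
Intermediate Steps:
c(Y) = 1/(-4 + Y) (c(Y) = 1/(Y - 4) = 1/(-4 + Y))
(-13082 - 2839) + c(85) = (-13082 - 2839) + 1/(-4 + 85) = -15921 + 1/81 = -1289600/81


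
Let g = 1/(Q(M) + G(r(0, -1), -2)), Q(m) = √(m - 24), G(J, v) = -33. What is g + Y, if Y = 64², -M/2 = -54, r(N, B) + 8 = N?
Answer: 1372149/335 - 2*√21/1005 ≈ 4096.0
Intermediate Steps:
r(N, B) = -8 + N
M = 108 (M = -2*(-54) = 108)
Y = 4096
Q(m) = √(-24 + m)
g = 1/(-33 + 2*√21) (g = 1/(√(-24 + 108) - 33) = 1/(√84 - 33) = 1/(2*√21 - 33) = 1/(-33 + 2*√21) ≈ -0.041955)
g + Y = (-11/335 - 2*√21/1005) + 4096 = 1372149/335 - 2*√21/1005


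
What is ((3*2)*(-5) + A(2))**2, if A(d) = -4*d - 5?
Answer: 1849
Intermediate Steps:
A(d) = -5 - 4*d
((3*2)*(-5) + A(2))**2 = ((3*2)*(-5) + (-5 - 4*2))**2 = (6*(-5) + (-5 - 8))**2 = (-30 - 13)**2 = (-43)**2 = 1849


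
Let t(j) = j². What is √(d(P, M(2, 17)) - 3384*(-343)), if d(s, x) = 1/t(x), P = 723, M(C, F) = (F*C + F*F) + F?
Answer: √134178307201/340 ≈ 1077.4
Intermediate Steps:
M(C, F) = F + F² + C*F (M(C, F) = (C*F + F²) + F = (F² + C*F) + F = F + F² + C*F)
d(s, x) = x⁻² (d(s, x) = 1/(x²) = x⁻²)
√(d(P, M(2, 17)) - 3384*(-343)) = √((17*(1 + 2 + 17))⁻² - 3384*(-343)) = √((17*20)⁻² + 1160712) = √(340⁻² + 1160712) = √(1/115600 + 1160712) = √(134178307201/115600) = √134178307201/340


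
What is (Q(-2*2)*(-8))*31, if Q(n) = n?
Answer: 992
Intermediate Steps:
(Q(-2*2)*(-8))*31 = (-2*2*(-8))*31 = -4*(-8)*31 = 32*31 = 992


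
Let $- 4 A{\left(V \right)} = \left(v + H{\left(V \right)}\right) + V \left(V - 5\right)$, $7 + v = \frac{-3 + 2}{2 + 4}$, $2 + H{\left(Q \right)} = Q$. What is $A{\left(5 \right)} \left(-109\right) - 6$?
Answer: $- \frac{2869}{24} \approx -119.54$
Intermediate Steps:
$H{\left(Q \right)} = -2 + Q$
$v = - \frac{43}{6}$ ($v = -7 + \frac{-3 + 2}{2 + 4} = -7 - \frac{1}{6} = - \frac{43}{6} \approx -7.1667$)
$A{\left(V \right)} = \frac{55}{24} - \frac{V}{4} - \frac{V \left(-5 + V\right)}{4}$ ($A{\left(V \right)} = - \frac{\left(- \frac{43}{6} + \left(-2 + V\right)\right) + V \left(V - 5\right)}{4} = - \frac{\left(- \frac{55}{6} + V\right) + V \left(-5 + V\right)}{4} = - \frac{- \frac{55}{6} + V + V \left(-5 + V\right)}{4} = \frac{55}{24} - \frac{V}{4} - \frac{V \left(-5 + V\right)}{4}$)
$A{\left(5 \right)} \left(-109\right) - 6 = \left(\frac{55}{24} + 5 - \frac{5^{2}}{4}\right) \left(-109\right) - 6 = \left(\frac{55}{24} + 5 - \frac{25}{4}\right) \left(-109\right) - 6 = \frac{25}{24} \left(-109\right) - 6 = - \frac{2725}{24} - 6 = - \frac{2869}{24}$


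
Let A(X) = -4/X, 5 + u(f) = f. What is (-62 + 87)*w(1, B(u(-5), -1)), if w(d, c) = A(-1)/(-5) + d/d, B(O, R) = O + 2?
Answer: 5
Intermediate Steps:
u(f) = -5 + f
B(O, R) = 2 + O
w(d, c) = 1/5 (w(d, c) = -4/(-1)/(-5) + d/d = -4*(-1)*(-1/5) + 1 = 4*(-1/5) + 1 = -4/5 + 1 = 1/5)
(-62 + 87)*w(1, B(u(-5), -1)) = (-62 + 87)*(1/5) = 25*(1/5) = 5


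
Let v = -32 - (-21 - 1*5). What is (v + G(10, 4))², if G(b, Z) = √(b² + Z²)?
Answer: 152 - 24*√29 ≈ 22.756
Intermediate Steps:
G(b, Z) = √(Z² + b²)
v = -6 (v = -32 - (-21 - 5) = -32 - 1*(-26) = -32 + 26 = -6)
(v + G(10, 4))² = (-6 + √(4² + 10²))² = (-6 + √(16 + 100))² = (-6 + √116)² = (-6 + 2*√29)²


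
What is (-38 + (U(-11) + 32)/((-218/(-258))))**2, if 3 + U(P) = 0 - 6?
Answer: 1380625/11881 ≈ 116.20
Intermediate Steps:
U(P) = -9 (U(P) = -3 + (0 - 6) = -3 - 6 = -9)
(-38 + (U(-11) + 32)/((-218/(-258))))**2 = (-38 + (-9 + 32)/((-218/(-258))))**2 = (-38 + 23/((-218*(-1/258))))**2 = (-38 + 23/(109/129))**2 = (-38 + 23*(129/109))**2 = (-38 + 2967/109)**2 = (-1175/109)**2 = 1380625/11881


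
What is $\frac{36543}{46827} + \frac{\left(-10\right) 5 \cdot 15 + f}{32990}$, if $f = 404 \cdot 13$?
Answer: $\frac{236061454}{257470455} \approx 0.91685$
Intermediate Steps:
$f = 5252$
$\frac{36543}{46827} + \frac{\left(-10\right) 5 \cdot 15 + f}{32990} = \frac{36543}{46827} + \frac{\left(-10\right) 5 \cdot 15 + 5252}{32990} = 36543 \cdot \frac{1}{46827} + \left(\left(-50\right) 15 + 5252\right) \frac{1}{32990} = \frac{12181}{15609} + \left(-750 + 5252\right) \frac{1}{32990} = \frac{12181}{15609} + 4502 \cdot \frac{1}{32990} = \frac{12181}{15609} + \frac{2251}{16495} = \frac{236061454}{257470455}$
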